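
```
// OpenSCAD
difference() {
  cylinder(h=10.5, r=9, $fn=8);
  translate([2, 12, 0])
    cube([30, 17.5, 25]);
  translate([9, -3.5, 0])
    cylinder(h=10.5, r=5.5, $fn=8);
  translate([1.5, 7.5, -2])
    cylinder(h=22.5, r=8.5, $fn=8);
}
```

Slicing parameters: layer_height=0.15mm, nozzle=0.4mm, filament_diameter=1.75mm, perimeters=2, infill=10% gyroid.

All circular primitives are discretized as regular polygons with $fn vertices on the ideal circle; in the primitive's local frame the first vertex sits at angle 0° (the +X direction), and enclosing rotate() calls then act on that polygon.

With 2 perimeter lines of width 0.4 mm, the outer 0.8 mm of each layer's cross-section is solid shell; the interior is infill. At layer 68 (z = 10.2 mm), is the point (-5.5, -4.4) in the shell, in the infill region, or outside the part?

At z = 10.2 mm: the cylinder: section is a regular 8-gon, circumradius r=9; the cube at (2, 12) (footprint 30×17.5) is included at this height; the r=5.5 cylinder at (9, -3.5) contributes a regular 8-gon of circumradius 5.5; the cylinder at (1.5, 7.5): section is a regular 8-gon, circumradius r=8.5; Subtracting the remaining from the first: starting from the r=9 cylinder, the 30×17.5 cube at (2, 12) misses the remaining region (no effect); the r=5.5 cylinder at (9, -3.5) partially overlaps it — only the 26.85 mm² overlap (of its 85.56 mm²) is removed, clipping the outline; the r=8.5 cylinder at (1.5, 7.5) partially overlaps it — only the 94.11 mm² overlap (of its 204.35 mm²) is removed, clipping the outline — 1 connected region. Overall, the cross-section is a single solid region. The nearest boundary edge runs (-6.36, -6.36)→(-9.00, 0.00); distance from the point to it = 1.55 mm. The point is inside the cross-section and 1.55 mm from the nearest boundary — more than the 0.8 mm shell width (2 × 0.4), so it's in the infill interior.

infill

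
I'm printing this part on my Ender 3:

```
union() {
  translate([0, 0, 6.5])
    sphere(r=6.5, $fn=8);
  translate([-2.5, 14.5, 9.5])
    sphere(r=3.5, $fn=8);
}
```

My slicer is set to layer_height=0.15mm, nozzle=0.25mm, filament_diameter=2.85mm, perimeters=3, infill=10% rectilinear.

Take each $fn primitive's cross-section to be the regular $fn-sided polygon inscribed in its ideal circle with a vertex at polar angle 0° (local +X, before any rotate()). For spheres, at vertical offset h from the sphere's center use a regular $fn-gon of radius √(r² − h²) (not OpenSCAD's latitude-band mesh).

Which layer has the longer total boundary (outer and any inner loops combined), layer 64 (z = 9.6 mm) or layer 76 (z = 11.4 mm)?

layer 64 (z = 9.6 mm)

Layer 64 (z = 9.6): the r=6.5 sphere slices to a regular 8-gon of circumradius 5.713 (√(r²−h²) with h=3.1 from center) (perimeter = 2·8·5.713·sin(180°/8) = 34.98 mm); the r=3.5 sphere at (-2.5, 14.5) contributes a regular 8-gon of circumradius √(3.5²−0.1²) = 3.499 (perimeter = 2·8·3.499·sin(180°/8) = 21.42 mm); Merging all regions: the 2 present regions are separate (no shared area or edge), so areas and boundary lengths simply add and each stays a separate island — boundary = 56.40 mm. So its perimeter = 56.40 mm. Layer 76 (z = 11.4): the r=6.5 sphere slices to a regular 8-gon of circumradius 4.271 (√(r²−h²) with h=4.9 from center) (perimeter = 2·8·4.271·sin(180°/8) = 26.15 mm); the sphere at (-2.5, 14.5): section is a regular 8-gon, circumradius = √(r²−h²) = √(3.5²−1.9²) = 2.939 (perimeter = 2·8·2.939·sin(180°/8) = 18.00 mm); Taking the union: the 2 present regions are separate (no shared area or edge), so areas and boundary lengths simply add and each stays a separate island — boundary = 44.15 mm. So its perimeter = 44.15 mm. Layer 64 is larger (56.40 vs 44.15 mm).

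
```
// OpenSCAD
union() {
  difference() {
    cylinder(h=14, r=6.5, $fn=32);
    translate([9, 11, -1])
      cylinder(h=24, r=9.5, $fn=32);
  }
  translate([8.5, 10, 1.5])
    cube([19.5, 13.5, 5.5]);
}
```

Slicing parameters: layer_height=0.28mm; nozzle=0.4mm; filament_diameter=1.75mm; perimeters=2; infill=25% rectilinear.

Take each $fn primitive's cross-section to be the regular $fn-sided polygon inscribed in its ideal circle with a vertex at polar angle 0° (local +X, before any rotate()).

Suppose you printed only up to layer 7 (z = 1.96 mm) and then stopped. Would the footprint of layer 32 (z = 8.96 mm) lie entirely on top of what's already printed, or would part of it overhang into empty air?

Compare the two slices. At z = 1.96: the r=6.5 cylinder contributes a regular 32-gon of circumradius 6.5 (area = (32/2)·6.500²·sin(360°/32) = 131.88 mm²); the cylinder at (9, 11): section is a regular 32-gon, circumradius r=9.5 (area = (32/2)·9.500²·sin(360°/32) = 281.71 mm²); Taking the first minus the rest: starting from the r=6.5 cylinder (131.88 mm²), the r=9.5 cylinder at (9, 11) partially overlaps it — only the 8.30 mm² overlap (of its 281.71 mm²) is removed, clipping the outline — area = 123.58 mm²; the cube at (8.5, 10) is present — its section is the full 19.5×13.5 rectangle (area 263.25 mm²); Merging all regions: the 2 present regions are separate (no shared area or edge), so areas and boundary lengths simply add and each stays a separate island — area = 386.83 mm². At z = 8.96: the r=6.5 cylinder contributes a regular 32-gon of circumradius 6.5 (area = (32/2)·6.500²·sin(360°/32) = 131.88 mm²); the r=9.5 cylinder at (9, 11) gives a regular 32-gon of circumradius 9.5 (constant along its height) (area = (32/2)·9.500²·sin(360°/32) = 281.71 mm²); Subtracting the remaining from the first: starting from the r=6.5 cylinder (131.88 mm²), the r=9.5 cylinder at (9, 11) partially overlaps it — only the 8.30 mm² overlap (of its 281.71 mm²) is removed, clipping the outline — area = 123.58 mm²; the cube at (8.5, 10) is absent (z outside [1.5, 7]); Taking the union: only the result so far is present, so the union is just that shape — area = 123.58 mm². Checking containment: the cross-section at z = 8.96 is a subset of the cross-section at z = 1.96.

entirely on top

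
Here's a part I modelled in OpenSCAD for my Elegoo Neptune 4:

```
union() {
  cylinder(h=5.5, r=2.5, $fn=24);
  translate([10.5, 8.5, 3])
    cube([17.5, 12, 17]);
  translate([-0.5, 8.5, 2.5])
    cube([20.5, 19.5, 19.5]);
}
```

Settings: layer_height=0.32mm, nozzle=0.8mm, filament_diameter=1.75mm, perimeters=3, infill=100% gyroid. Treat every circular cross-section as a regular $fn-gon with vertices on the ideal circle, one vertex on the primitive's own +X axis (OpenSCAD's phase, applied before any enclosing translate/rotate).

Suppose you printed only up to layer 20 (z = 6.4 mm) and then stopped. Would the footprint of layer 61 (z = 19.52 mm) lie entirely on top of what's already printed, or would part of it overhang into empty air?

entirely on top

Compare the two slices. At z = 6.4: the cylinder is absent (z outside [0, 5.5]); the 17.5×12 cube at (10.5, 8.5) contributes its full rectangle (area 210.00 mm²); the cube at (-0.5, 8.5) (footprint 20.5×19.5) is included at this height (area 399.75 mm²); Combining (union): the regions partially overlap — summed areas 609.75 mm² minus the doubly-counted overlap 114.00 mm² gives 495.75 mm² — area = 495.75 mm². At z = 19.52: the cylinder is not intersected at this z (z outside [0, 5.5]); the cube at (10.5, 8.5) is present — its section is the full 17.5×12 rectangle (area 210.00 mm²); the cube at (-0.5, 8.5) is present — its section is the full 20.5×19.5 rectangle (area 399.75 mm²); Merging all regions: the regions partially overlap — summed areas 609.75 mm² minus the doubly-counted overlap 114.00 mm² gives 495.75 mm² — area = 495.75 mm². Checking containment: the cross-section at z = 19.52 is a subset of the cross-section at z = 6.4.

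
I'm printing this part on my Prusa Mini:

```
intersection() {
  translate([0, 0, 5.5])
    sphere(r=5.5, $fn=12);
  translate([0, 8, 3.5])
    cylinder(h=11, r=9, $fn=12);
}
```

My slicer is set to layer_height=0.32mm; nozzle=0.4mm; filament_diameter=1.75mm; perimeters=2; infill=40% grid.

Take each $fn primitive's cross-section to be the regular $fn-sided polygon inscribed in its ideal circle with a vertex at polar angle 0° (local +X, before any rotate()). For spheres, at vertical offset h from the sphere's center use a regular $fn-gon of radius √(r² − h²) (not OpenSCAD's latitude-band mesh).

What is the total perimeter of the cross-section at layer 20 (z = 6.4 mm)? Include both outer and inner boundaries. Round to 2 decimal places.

26.26 mm

At z = 6.4 mm: the r=5.5 sphere slices to a regular 12-gon of circumradius 5.426 (√(r²−h²) with h=0.9 from center) (perimeter = 2·12·5.426·sin(180°/12) = 33.70 mm); the r=9 cylinder at (0, 8) gives a regular 12-gon of circumradius 9 (constant along its height) (perimeter = 2·12·9.000·sin(180°/12) = 55.90 mm); Taking the intersection: the r=9 cylinder at (0, 8) partially overlaps the r=5.5 sphere; clipping to the common part keeps 46.77 mm² — boundary = 26.26 mm. Overall, the cross-section is a single solid region. Total boundary length (outer) = 26.26 mm.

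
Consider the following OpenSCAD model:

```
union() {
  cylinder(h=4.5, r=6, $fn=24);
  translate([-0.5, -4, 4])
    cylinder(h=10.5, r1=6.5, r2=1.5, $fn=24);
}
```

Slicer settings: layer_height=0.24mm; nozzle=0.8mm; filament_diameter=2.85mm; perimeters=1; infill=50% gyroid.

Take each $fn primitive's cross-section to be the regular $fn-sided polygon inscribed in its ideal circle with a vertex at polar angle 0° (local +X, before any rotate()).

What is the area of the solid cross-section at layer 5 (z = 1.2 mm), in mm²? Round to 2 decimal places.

111.81 mm²

At z = 1.2 mm: the r=6 cylinder contributes a regular 24-gon of circumradius 6 (area = (24/2)·6.000²·sin(360°/24) = 111.81 mm²); the cone at (-0.5, -4) is not intersected at this z (z outside [4, 14.5]); Taking the union: only the r=6 cylinder is present, so the union is just that shape — area = 111.81 mm². Overall, the cross-section is a single solid region. Net area = 111.81 mm².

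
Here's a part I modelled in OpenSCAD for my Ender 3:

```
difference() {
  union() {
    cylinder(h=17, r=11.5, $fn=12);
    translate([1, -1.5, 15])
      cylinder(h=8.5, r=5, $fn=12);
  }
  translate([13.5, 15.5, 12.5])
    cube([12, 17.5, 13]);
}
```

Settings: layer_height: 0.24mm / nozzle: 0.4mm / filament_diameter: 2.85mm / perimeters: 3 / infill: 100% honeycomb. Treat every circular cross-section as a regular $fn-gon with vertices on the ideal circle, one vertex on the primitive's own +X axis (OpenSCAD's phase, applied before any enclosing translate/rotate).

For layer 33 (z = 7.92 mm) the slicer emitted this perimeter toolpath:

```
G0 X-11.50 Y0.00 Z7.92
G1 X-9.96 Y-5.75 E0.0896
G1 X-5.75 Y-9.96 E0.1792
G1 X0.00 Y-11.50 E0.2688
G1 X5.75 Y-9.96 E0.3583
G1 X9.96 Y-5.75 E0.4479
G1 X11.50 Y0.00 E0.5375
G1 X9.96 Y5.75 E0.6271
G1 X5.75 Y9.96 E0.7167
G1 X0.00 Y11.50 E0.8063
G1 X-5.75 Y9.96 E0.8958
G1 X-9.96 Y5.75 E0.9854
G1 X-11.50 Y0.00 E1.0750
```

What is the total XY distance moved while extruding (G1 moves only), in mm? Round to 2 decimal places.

Sum the Euclidean lengths of each G1 segment: total = 71.44 mm.

71.44 mm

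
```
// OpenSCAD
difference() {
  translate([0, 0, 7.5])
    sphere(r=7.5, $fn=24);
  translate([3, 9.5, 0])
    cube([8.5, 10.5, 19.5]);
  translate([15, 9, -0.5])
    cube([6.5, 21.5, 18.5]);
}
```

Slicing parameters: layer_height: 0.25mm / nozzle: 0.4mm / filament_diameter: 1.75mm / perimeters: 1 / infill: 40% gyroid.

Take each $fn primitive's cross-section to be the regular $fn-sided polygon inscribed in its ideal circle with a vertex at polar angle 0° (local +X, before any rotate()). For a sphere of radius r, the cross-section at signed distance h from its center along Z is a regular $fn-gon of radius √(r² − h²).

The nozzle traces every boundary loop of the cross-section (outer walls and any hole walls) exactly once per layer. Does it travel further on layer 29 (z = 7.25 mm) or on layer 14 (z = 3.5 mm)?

Layer 29 (z = 7.25): the r=7.5 sphere contributes a regular 24-gon of circumradius √(7.5²−0.25²) = 7.496 (perimeter = 2·24·7.496·sin(180°/24) = 46.96 mm); the cube at (3, 9.5) (footprint 8.5×10.5) is included at this height (perimeter 38.00 mm); the cube at (15, 9) is present — its section is the full 6.5×21.5 rectangle (perimeter 56.00 mm); Taking the first minus the rest: starting from the r=7.5 sphere, the 8.5×10.5 cube at (3, 9.5) misses the remaining region (no effect); the 6.5×21.5 cube at (15, 9) misses the remaining region (no effect) — boundary = 46.96 mm. So its perimeter = 46.96 mm. Layer 14 (z = 3.5): the r=7.5 sphere contributes a regular 24-gon of circumradius √(7.5²−4²) = 6.344 (perimeter = 2·24·6.344·sin(180°/24) = 39.75 mm); the 8.5×10.5 cube at (3, 9.5) contributes its full rectangle (perimeter 38.00 mm); the cube at (15, 9) is present — its section is the full 6.5×21.5 rectangle (perimeter 56.00 mm); After the difference (first − rest): starting from the r=7.5 sphere, the 8.5×10.5 cube at (3, 9.5) misses the remaining region (no effect); the 6.5×21.5 cube at (15, 9) misses the remaining region (no effect) — boundary = 39.75 mm. So its perimeter = 39.75 mm. Layer 29 is larger (46.96 vs 39.75 mm).

layer 29 (z = 7.25 mm)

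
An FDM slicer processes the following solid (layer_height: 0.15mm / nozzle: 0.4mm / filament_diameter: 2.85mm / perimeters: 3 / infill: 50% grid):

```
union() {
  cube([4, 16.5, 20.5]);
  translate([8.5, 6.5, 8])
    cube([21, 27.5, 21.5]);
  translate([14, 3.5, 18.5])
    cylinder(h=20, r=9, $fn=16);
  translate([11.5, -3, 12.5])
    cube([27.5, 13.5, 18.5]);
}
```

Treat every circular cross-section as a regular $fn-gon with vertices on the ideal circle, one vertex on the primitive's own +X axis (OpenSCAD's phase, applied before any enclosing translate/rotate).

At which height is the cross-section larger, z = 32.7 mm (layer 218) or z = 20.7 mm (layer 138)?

layer 138 (z = 20.7 mm)

Layer 218 (z = 32.7): the cube is absent (z outside [0, 20.5]); the cube at (8.5, 6.5) does not reach this height (z outside [8, 29.5]); the r=9 cylinder at (14, 3.5) gives a regular 16-gon of circumradius 9 (constant along its height) (area = (16/2)·9.000²·sin(360°/16) = 247.98 mm²); the cube at (11.5, -3) does not reach this height (z outside [12.5, 31]); Taking the union: only the r=9 cylinder at (14, 3.5) is present, so the union is just that shape — area = 247.98 mm². So its area = 247.98 mm². Layer 138 (z = 20.7): the cube is not intersected at this z (z outside [0, 20.5]); the cube at (8.5, 6.5) (footprint 21×27.5) is included at this height (area 577.50 mm²); the r=9 cylinder at (14, 3.5) contributes a regular 16-gon of circumradius 9 (area = (16/2)·9.000²·sin(360°/16) = 247.98 mm²); the cube at (11.5, -3) is present — its section is the full 27.5×13.5 rectangle (area 371.25 mm²); Combining (union): the regions partially overlap — summed areas 1196.73 mm² minus the doubly-counted overlap 238.84 mm² gives 957.89 mm² — area = 957.89 mm². So its area = 957.89 mm². Layer 138 is larger (957.89 vs 247.98 mm²).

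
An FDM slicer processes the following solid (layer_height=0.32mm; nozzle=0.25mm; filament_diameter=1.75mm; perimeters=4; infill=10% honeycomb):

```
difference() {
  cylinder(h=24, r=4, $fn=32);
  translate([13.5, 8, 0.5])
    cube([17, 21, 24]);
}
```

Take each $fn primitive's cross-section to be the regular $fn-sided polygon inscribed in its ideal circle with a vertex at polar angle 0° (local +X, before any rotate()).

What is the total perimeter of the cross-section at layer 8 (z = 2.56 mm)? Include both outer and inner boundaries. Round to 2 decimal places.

At z = 2.56 mm: the r=4 cylinder contributes a regular 32-gon of circumradius 4 (perimeter = 2·32·4.000·sin(180°/32) = 25.09 mm); the cube at (13.5, 8) (footprint 17×21) is included at this height (perimeter 76.00 mm); After the difference (first − rest): starting from the r=4 cylinder, the 17×21 cube at (13.5, 8) misses the remaining region (no effect) — boundary = 25.09 mm. Overall, the cross-section is a single solid region. Total boundary length (outer) = 25.09 mm.

25.09 mm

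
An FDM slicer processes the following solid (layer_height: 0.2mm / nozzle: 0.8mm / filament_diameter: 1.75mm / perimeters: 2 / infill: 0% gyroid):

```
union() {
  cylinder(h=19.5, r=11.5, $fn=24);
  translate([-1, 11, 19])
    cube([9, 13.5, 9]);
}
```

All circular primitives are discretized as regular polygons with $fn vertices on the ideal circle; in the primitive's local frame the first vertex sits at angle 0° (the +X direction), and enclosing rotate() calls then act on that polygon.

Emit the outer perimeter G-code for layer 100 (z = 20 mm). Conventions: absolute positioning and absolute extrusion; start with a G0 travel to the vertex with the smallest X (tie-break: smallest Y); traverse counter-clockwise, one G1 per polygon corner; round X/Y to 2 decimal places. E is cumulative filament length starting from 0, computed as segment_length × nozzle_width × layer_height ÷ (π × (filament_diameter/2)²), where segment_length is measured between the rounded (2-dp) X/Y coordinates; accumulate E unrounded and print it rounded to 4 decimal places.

G0 X-1.00 Y11.00 Z20.00
G1 X8.00 Y11.00 E0.5987
G1 X8.00 Y24.50 E1.4967
G1 X-1.00 Y24.50 E2.0954
G1 X-1.00 Y11.00 E2.9934

At z = 20 mm: the cylinder does not reach this height (z outside [0, 19.5]); the cube at (-1, 11) (footprint 9×13.5) is included at this height; Taking the union: only the 9×13.5 cube at (-1, 11) is present, so the union is just that shape — 1 connected region. The outline is a single polygon with 4 vertices. Extrusion per mm of travel: 0.8 × 0.2 / (π × 0.875²) = 0.066520. Accumulating E over each segment gives final E = 2.9934.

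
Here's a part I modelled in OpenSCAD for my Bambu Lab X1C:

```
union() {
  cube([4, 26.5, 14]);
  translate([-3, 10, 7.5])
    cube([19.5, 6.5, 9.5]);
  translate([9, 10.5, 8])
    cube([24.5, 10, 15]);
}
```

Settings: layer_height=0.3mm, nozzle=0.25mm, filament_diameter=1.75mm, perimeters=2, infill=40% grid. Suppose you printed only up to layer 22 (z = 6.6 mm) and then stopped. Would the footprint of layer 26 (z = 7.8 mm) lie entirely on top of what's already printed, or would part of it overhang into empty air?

Compare the two slices. At z = 6.6: the cube is present — its section is the full 4×26.5 rectangle (area 106.00 mm²); the cube at (-3, 10) is absent (z outside [7.5, 17]); the cube at (9, 10.5) is absent (z outside [8, 23]); Merging all regions: only the 4×26.5 cube is present, so the union is just that shape — area = 106.00 mm². At z = 7.8: the cube (footprint 4×26.5) is included at this height (area 106.00 mm²); the cube at (-3, 10) is present — its section is the full 19.5×6.5 rectangle (area 126.75 mm²); the cube at (9, 10.5) does not reach this height (z outside [8, 23]); Combining (union): the regions partially overlap — summed areas 232.75 mm² minus the doubly-counted overlap 26.00 mm² gives 206.75 mm² — area = 206.75 mm². Checking containment: at z = 7.8 the cross-section extends beyond the z = 6.6 cross-section by about 100.75 mm².

part overhangs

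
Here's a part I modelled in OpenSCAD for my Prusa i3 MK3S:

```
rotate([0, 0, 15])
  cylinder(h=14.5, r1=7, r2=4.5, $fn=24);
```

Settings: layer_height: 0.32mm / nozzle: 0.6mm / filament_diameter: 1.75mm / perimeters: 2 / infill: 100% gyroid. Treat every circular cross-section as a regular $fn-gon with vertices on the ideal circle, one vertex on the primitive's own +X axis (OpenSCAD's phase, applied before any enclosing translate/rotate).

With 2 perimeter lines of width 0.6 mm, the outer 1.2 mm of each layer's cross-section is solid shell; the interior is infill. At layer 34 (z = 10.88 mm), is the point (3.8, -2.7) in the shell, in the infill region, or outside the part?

At z = 10.88 mm: the cone (r1=7→r2=4.5) has section circumradius 5.124 here — a regular 24-gon; (rotated 15° about Z; rotation is an isometry so areas/perimeters/island counts are preserved). Overall, the cross-section is a single solid region. Undo the 15° rotation: the query point maps to (2.972, -3.592) in the un-rotated model frame. The nearest boundary edge runs (2.56, -4.44)→(3.62, -3.62); distance from the point to it = 0.42 mm. The point is inside the cross-section, 0.42 mm from the nearest boundary — within the 1.2 mm shell band (2 × 0.6).

shell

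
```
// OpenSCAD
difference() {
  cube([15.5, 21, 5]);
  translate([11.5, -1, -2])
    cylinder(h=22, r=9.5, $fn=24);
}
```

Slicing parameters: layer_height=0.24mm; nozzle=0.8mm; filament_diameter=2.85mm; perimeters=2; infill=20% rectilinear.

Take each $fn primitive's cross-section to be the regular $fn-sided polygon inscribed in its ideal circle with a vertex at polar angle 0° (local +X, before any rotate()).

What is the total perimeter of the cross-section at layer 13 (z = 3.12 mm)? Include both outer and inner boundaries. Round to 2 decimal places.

70.11 mm

At z = 3.12 mm: the cube (footprint 15.5×21) is included at this height (perimeter 73.00 mm); the r=9.5 cylinder at (11.5, -1) gives a regular 24-gon of circumradius 9.5 (constant along its height) (perimeter = 2·24·9.500·sin(180°/24) = 59.52 mm); Subtracting the remaining from the first: starting from the 15.5×21 cube, the r=9.5 cylinder at (11.5, -1) partially overlaps it — only the 93.25 mm² overlap (of its 280.30 mm²) is removed, clipping the outline — boundary = 70.11 mm. Overall, the cross-section is a single solid region. Total boundary length (outer) = 70.11 mm.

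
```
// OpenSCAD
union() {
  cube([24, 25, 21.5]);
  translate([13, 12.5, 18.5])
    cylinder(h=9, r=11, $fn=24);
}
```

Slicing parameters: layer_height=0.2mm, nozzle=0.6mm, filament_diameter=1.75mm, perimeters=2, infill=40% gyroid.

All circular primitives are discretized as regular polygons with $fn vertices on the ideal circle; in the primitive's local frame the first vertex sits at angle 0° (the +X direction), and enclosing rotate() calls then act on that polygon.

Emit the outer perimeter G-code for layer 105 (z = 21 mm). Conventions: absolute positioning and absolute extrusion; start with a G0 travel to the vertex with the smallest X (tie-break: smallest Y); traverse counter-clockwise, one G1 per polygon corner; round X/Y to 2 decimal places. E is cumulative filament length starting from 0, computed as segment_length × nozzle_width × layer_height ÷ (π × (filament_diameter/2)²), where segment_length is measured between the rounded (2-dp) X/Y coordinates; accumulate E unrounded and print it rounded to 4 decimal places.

G0 X0.00 Y0.00 Z21.00
G1 X24.00 Y0.00 E1.1974
G1 X24.00 Y25.00 E2.4446
G1 X0.00 Y25.00 E3.6420
G1 X0.00 Y0.00 E4.8892

At z = 21 mm: the cube is present — its section is the full 24×25 rectangle; the r=11 cylinder at (13, 12.5) contributes a regular 24-gon of circumradius 11; Combining (union): the r=11 cylinder at (13, 12.5) lies entirely inside the 24×25 cube, so the union is just the 24×25 cube — 1 connected region. The outline is a single polygon with 4 vertices. Extrusion per mm of travel: 0.6 × 0.2 / (π × 0.875²) = 0.049890. Accumulating E over each segment gives final E = 4.8892.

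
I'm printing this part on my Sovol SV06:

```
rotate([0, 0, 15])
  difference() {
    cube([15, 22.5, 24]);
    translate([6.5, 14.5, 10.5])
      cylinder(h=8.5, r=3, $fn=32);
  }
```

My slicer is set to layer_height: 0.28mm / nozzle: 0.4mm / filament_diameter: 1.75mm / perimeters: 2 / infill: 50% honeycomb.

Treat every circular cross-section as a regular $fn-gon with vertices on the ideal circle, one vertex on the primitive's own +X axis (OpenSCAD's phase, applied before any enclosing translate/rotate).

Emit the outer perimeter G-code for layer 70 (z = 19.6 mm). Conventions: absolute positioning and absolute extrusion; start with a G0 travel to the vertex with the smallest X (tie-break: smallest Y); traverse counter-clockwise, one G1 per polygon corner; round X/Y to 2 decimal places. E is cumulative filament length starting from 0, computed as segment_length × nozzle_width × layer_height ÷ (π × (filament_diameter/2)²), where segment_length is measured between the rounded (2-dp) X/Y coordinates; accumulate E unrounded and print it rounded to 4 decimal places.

At z = 19.6 mm: the 15×22.5 cube contributes its full rectangle; the cylinder at (6.5, 14.5) does not reach this height (z outside [10.5, 19]); Taking the first minus the rest: none of the subtracted shapes is present at this height, so the 15×22.5 cube is unchanged — 1 connected region; (whole slice rotated 15° about Z — lengths, areas and connectivity unchanged). The outline is a single polygon with 4 vertices. Extrusion per mm of travel: 0.4 × 0.28 / (π × 0.875²) = 0.046564. Accumulating E over each segment gives final E = 3.4925.

G0 X-5.82 Y21.73 Z19.60
G1 X0.00 Y0.00 E1.0475
G1 X14.49 Y3.88 E1.7460
G1 X8.67 Y25.62 E2.7939
G1 X-5.82 Y21.73 E3.4925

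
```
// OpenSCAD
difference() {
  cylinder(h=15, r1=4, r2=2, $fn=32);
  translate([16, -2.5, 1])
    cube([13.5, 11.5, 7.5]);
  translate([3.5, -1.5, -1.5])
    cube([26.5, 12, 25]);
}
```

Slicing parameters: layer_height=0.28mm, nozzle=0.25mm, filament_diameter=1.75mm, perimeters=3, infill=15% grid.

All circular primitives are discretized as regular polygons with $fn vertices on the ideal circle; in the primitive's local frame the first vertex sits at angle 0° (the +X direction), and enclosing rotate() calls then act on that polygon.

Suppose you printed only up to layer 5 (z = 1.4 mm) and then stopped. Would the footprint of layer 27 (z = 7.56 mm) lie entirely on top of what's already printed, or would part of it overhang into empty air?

Compare the two slices. At z = 1.4: the cone contributes a regular 32-gon of circumradius 3.813 (interpolated between r1=4 and r2=2 at t=0.093) (area = (32/2)·3.813²·sin(360°/32) = 45.39 mm²); the cube at (16, -2.5) is present — its section is the full 13.5×11.5 rectangle (area 155.25 mm²); the cube at (3.5, -1.5) is present — its section is the full 26.5×12 rectangle (area 318.00 mm²); Taking the first minus the rest: starting from the cone (45.39 mm²), the 13.5×11.5 cube at (16, -2.5) misses the remaining region (no effect); the 26.5×12 cube at (3.5, -1.5) partially overlaps it — only the 0.60 mm² overlap (of its 318.00 mm²) is removed, clipping the outline — area = 44.79 mm². At z = 7.56: the cone: at t=0.504 of its height the radius interpolates to r₁+(r₂−r₁)t = 2.992, giving a regular 32-gon of that circumradius (area = (32/2)·2.992²·sin(360°/32) = 27.94 mm²); the cube at (16, -2.5) is present — its section is the full 13.5×11.5 rectangle (area 155.25 mm²); the cube at (3.5, -1.5) is present — its section is the full 26.5×12 rectangle (area 318.00 mm²); Taking the first minus the rest: starting from the cone (27.94 mm²), the 13.5×11.5 cube at (16, -2.5) misses the remaining region (no effect); the 26.5×12 cube at (3.5, -1.5) misses the remaining region (no effect) — area = 27.94 mm². Checking containment: the cross-section at z = 7.56 is a subset of the cross-section at z = 1.4.

entirely on top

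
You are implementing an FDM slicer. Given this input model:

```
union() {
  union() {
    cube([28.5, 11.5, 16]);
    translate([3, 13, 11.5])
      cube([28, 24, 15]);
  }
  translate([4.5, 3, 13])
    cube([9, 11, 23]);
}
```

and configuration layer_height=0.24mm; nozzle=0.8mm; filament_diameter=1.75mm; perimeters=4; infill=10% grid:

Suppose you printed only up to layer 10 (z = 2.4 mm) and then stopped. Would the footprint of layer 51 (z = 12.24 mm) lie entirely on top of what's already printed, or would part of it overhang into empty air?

Compare the two slices. At z = 2.4: the cube is present — its section is the full 28.5×11.5 rectangle (area 327.75 mm²); the cube at (3, 13) is not intersected at this z (z outside [11.5, 26.5]); Merging all regions: only the 28.5×11.5 cube is present, so the union is just that shape — area = 327.75 mm²; the cube at (4.5, 3) is not intersected at this z (z outside [13, 36]); Merging all regions: only that combined region is present, so the union is just that shape — area = 327.75 mm². At z = 12.24: the cube is present — its section is the full 28.5×11.5 rectangle (area 327.75 mm²); the 28×24 cube at (3, 13) contributes its full rectangle (area 672.00 mm²); Combining (union): the 2 present regions are separate (no shared area or edge), so areas and boundary lengths simply add and each stays a separate island — area = 999.75 mm²; the cube at (4.5, 3) is not intersected at this z (z outside [13, 36]); Merging all regions: only that combined region is present, so the union is just that shape — area = 999.75 mm². Checking containment: at z = 12.24 the cross-section extends beyond the z = 2.4 cross-section by about 672.00 mm².

part overhangs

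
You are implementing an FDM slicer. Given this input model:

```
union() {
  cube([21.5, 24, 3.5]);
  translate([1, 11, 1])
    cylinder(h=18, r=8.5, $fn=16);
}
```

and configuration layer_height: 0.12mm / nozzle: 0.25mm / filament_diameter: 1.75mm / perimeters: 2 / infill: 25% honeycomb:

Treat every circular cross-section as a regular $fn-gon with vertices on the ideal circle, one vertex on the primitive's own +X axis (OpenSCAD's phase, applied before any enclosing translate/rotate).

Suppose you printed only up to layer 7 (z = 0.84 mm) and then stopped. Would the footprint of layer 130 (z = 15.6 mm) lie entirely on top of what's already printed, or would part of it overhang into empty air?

Compare the two slices. At z = 0.84: the 21.5×24 cube contributes its full rectangle (area 516.00 mm²); the cylinder at (1, 11) is not intersected at this z (z outside [1, 19]); Merging all regions: only the 21.5×24 cube is present, so the union is just that shape — area = 516.00 mm². At z = 15.6: the cube is not intersected at this z (z outside [0, 3.5]); the r=8.5 cylinder at (1, 11) contributes a regular 16-gon of circumradius 8.5 (area = (16/2)·8.500²·sin(360°/16) = 221.19 mm²); Merging all regions: only the r=8.5 cylinder at (1, 11) is present, so the union is just that shape — area = 221.19 mm². Checking containment: at z = 15.6 the cross-section extends beyond the z = 0.84 cross-section by about 93.79 mm².

part overhangs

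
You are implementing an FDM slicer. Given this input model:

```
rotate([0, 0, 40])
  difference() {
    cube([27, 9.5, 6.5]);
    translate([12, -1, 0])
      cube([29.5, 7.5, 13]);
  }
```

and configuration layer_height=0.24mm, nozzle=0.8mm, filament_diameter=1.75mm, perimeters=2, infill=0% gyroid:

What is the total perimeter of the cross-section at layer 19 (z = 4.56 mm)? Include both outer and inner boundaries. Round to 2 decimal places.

73.00 mm

At z = 4.56 mm: the cube is present — its section is the full 27×9.5 rectangle (perimeter 73.00 mm); the cube at (12, -1) is present — its section is the full 29.5×7.5 rectangle (perimeter 74.00 mm); After the difference (first − rest): starting from the 27×9.5 cube, the 29.5×7.5 cube at (12, -1) partially overlaps it — only the 97.50 mm² overlap (of its 221.25 mm²) is removed, clipping the outline — boundary = 73.00 mm; (rotated 40° about Z; rotation is an isometry so areas/perimeters/island counts are preserved). Overall, the cross-section is a single solid region. Total boundary length (outer) = 73.00 mm.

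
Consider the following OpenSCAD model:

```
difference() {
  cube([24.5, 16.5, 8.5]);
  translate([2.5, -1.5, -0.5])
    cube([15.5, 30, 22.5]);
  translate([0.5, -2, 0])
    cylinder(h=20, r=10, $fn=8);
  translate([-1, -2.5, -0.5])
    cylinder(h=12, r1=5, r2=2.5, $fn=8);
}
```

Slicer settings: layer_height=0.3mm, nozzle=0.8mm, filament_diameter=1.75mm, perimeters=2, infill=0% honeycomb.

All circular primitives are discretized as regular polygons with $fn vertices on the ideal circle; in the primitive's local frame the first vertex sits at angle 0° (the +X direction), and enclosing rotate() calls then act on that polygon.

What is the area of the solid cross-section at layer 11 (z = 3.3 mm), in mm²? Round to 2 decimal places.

At z = 3.3 mm: the cube is present — its section is the full 24.5×16.5 rectangle (area 404.25 mm²); the cube at (2.5, -1.5) is present — its section is the full 15.5×30 rectangle (area 465.00 mm²); the r=10 cylinder at (0.5, -2) gives a regular 8-gon of circumradius 10 (constant along its height) (area = (8/2)·10.000²·sin(360°/8) = 282.84 mm²); the cone at (-1, -2.5) (r1=5→r2=2.5) has section circumradius 4.208 here — a regular 8-gon (area = (8/2)·4.208²·sin(360°/8) = 50.09 mm²); After the difference (first − rest): starting from the 24.5×16.5 cube (404.25 mm²), the 15.5×30 cube at (2.5, -1.5) partially overlaps it — only the 255.75 mm² overlap (of its 465.00 mm²) is removed, clipping the outline; the r=10 cylinder at (0.5, -2) partially overlaps it — only the 19.12 mm² overlap (of its 282.84 mm²) is removed, clipping the outline; the cone at (-1, -2.5) misses the remaining region (no effect) — area = 129.38 mm². Overall, the cross-section has 2 separate islands. Net area = 129.38 mm².

129.38 mm²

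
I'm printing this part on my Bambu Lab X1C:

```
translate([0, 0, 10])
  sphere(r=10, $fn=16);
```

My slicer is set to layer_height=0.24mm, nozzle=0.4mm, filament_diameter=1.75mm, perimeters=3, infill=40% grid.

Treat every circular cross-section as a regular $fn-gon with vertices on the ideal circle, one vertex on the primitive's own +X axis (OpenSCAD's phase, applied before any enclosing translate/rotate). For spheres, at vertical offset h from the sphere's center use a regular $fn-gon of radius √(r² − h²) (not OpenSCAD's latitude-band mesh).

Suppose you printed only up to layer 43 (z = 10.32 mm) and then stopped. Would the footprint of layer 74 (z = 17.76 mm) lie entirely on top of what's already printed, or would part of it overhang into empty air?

Compare the two slices. At z = 10.32: the r=10 sphere slices to a regular 16-gon of circumradius 9.995 (√(r²−h²) with h=0.32 from center) (area = (16/2)·9.995²·sin(360°/16) = 305.83 mm²). At z = 17.76: the r=10 sphere contributes a regular 16-gon of circumradius √(10²−7.76²) = 6.307 (area = (16/2)·6.307²·sin(360°/16) = 121.79 mm²). Checking containment: the cross-section at z = 17.76 is a subset of the cross-section at z = 10.32.

entirely on top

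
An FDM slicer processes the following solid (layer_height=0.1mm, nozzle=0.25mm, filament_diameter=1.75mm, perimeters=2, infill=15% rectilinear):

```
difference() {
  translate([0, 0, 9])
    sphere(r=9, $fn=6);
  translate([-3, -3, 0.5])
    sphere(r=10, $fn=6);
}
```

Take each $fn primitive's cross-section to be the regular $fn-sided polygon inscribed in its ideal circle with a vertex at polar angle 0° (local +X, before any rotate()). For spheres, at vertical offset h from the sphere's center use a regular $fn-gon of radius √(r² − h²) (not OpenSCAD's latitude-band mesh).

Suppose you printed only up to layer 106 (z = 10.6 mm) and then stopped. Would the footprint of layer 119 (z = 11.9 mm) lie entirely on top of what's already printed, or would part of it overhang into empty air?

entirely on top

Compare the two slices. At z = 10.6: the sphere: section is a regular 6-gon, circumradius = √(r²−h²) = √(9²−1.6²) = 8.857 (area = (6/2)·8.857²·sin(360°/6) = 203.79 mm²); the sphere at (-3, -3) is absent (|z−center|=10.100 > r=10); Subtracting the remaining from the first: none of the subtracted shapes is present at this height, so the r=9 sphere is unchanged — area = 203.79 mm². At z = 11.9: the r=9 sphere slices to a regular 6-gon of circumradius 8.520 (√(r²−h²) with h=2.9 from center) (area = (6/2)·8.520²·sin(360°/6) = 188.59 mm²); the sphere at (-3, -3) is not intersected at this z (|z−center|=11.400 > r=10); Subtracting the remaining from the first: none of the subtracted shapes is present at this height, so the r=9 sphere is unchanged — area = 188.59 mm². Checking containment: the cross-section at z = 11.9 is a subset of the cross-section at z = 10.6.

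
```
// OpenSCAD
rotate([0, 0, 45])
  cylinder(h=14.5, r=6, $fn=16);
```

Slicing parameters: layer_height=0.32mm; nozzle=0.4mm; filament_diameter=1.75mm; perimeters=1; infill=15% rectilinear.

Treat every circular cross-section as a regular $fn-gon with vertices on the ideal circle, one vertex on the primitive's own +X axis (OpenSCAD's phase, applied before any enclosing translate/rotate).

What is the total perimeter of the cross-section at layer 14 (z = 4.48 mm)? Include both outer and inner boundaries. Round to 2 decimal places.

37.46 mm

At z = 4.48 mm: the r=6 cylinder contributes a regular 16-gon of circumradius 6 (perimeter = 2·16·6.000·sin(180°/16) = 37.46 mm); (rotated 45° about Z; rotation is an isometry so areas/perimeters/island counts are preserved). Overall, the cross-section is a single solid region. Total boundary length (outer) = 37.46 mm.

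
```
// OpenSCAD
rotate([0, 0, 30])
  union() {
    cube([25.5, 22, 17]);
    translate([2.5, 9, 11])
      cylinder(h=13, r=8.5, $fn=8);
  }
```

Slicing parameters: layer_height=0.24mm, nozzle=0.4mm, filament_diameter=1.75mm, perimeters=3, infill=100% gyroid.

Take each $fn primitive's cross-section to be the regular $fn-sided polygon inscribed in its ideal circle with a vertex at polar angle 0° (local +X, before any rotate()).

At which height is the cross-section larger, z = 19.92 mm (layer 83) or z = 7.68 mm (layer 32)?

Layer 83 (z = 19.92): the cube does not reach this height (z outside [0, 17]); the r=8.5 cylinder at (2.5, 9) gives a regular 8-gon of circumradius 8.5 (constant along its height) (area = (8/2)·8.500²·sin(360°/8) = 204.35 mm²); Combining (union): only the r=8.5 cylinder at (2.5, 9) is present, so the union is just that shape — area = 204.35 mm²; (rotated 30° about Z; rotation is an isometry so areas/perimeters/island counts are preserved). So its area = 204.35 mm². Layer 32 (z = 7.68): the cube is present — its section is the full 25.5×22 rectangle (area 561.00 mm²); the cylinder at (2.5, 9) is not intersected at this z (z outside [11, 24]); Combining (union): only the 25.5×22 cube is present, so the union is just that shape — area = 561.00 mm²; (rotated 30° about Z; rotation is an isometry so areas/perimeters/island counts are preserved). So its area = 561.00 mm². Layer 32 is larger (561.00 vs 204.35 mm²).

layer 32 (z = 7.68 mm)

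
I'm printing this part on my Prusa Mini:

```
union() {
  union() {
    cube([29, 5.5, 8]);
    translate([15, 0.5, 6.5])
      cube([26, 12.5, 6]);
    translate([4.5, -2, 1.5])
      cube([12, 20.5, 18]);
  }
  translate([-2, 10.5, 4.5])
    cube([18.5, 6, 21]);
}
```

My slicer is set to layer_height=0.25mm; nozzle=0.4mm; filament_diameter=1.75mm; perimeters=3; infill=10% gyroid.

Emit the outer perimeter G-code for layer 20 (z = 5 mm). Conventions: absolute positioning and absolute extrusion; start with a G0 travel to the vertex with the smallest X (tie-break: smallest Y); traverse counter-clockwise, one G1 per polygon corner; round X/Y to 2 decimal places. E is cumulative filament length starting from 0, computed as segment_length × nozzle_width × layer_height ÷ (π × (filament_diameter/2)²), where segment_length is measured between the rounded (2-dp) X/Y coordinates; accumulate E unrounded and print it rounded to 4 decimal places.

G0 X-2.00 Y10.50 Z5.00
G1 X4.50 Y10.50 E0.2702
G1 X4.50 Y5.50 E0.4781
G1 X0.00 Y5.50 E0.6652
G1 X0.00 Y0.00 E0.8939
G1 X4.50 Y0.00 E1.0810
G1 X4.50 Y-2.00 E1.1641
G1 X16.50 Y-2.00 E1.6630
G1 X16.50 Y0.00 E1.7462
G1 X29.00 Y0.00 E2.2658
G1 X29.00 Y5.50 E2.4945
G1 X16.50 Y5.50 E3.0142
G1 X16.50 Y18.50 E3.5547
G1 X4.50 Y18.50 E4.0536
G1 X4.50 Y16.50 E4.1367
G1 X-2.00 Y16.50 E4.4070
G1 X-2.00 Y10.50 E4.6564

At z = 5 mm: the 29×5.5 cube contributes its full rectangle; the cube at (15, 0.5) is absent (z outside [6.5, 12.5]); the 12×20.5 cube at (4.5, -2) contributes its full rectangle; Merging all regions: the regions partially overlap (shared area 66.00 mm²), so overlapping operands fuse into one piece — 1 connected region; the cube at (-2, 10.5) is present — its section is the full 18.5×6 rectangle; Combining (union): the regions partially overlap (shared area 72.00 mm²), so overlapping operands fuse into one piece — 1 connected region. The outline is a single polygon with 16 vertices. Extrusion per mm of travel: 0.4 × 0.25 / (π × 0.875²) = 0.041575. Accumulating E over each segment gives final E = 4.6564.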